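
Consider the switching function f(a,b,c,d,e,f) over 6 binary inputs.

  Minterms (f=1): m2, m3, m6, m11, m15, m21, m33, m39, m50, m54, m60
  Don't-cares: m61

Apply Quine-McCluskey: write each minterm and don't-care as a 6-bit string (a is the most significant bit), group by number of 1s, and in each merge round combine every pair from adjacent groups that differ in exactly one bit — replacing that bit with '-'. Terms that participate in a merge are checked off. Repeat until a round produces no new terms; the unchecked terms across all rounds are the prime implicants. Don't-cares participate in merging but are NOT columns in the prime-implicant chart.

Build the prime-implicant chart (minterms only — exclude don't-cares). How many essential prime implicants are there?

Round 0: 000010✓ 000011✓ 000110✓ 001011✓ 001111✓ 010101 100001 100111 110010✓ 110110✓ 111100✓ 111101✓
Round 1: 00-011 000-10 00001- 001-11 110-10 11110-
PIs = {00-011, 000-10, 00001-, 001-11, 010101, 100001, 100111, 110-10, 11110-}
Coverage chart:
  m2: 000-10,00001-
  m3: 00-011,00001-
  m6: 000-10 ←essential
  m11: 00-011,001-11
  m15: 001-11 ←essential
  m21: 010101 ←essential
  m33: 100001 ←essential
  m39: 100111 ←essential
  m50: 110-10 ←essential
  m54: 110-10 ←essential
  m60: 11110- ←essential
Essential: 000-10, 001-11, 010101, 100001, 100111, 110-10, 11110-

7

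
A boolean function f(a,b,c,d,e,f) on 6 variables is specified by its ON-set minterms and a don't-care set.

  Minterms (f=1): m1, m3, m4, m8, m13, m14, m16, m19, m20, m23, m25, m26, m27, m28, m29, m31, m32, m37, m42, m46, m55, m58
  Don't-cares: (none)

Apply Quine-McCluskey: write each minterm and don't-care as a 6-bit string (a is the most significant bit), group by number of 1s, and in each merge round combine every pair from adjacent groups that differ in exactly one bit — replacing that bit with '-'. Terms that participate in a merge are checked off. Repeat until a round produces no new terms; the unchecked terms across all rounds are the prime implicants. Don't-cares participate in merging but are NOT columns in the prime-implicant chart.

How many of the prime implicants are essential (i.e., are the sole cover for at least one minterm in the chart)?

10

Round 0: 000001✓ 000011✓ 000100✓ 001000 001101✓ 001110✓ 010000✓ 010011✓ 010100✓ 010111✓ 011001✓ 011010✓ 011011✓ 011100✓ 011101✓ 011111✓ 100000 100101 101010✓ 101110✓ 110111✓ 111010✓
Round 1: -01110 -10111 -11010 0-0011 0-0100 0-1101 0000-1 01-011✓ 01-100 01-111✓ 010-00 010-11✓ 011-01✓ 011-11✓ 0110-1✓ 01101- 0111-1✓ 01110- 1-1010 101-10
Round 2: 01--11 011--1
PIs = {-01110, -10111, -11010, 0-0011, 0-0100, 0-1101, 0000-1, 001000, 01--11, 01-100, 010-00, 011--1, 01101-, 01110-, 1-1010, 100000, 100101, 101-10}
Coverage chart:
  m1: 0000-1 ←essential
  m3: 0-0011,0000-1
  m4: 0-0100 ←essential
  m8: 001000 ←essential
  m13: 0-1101 ←essential
  m14: -01110 ←essential
  m16: 010-00 ←essential
  m19: 0-0011,01--11
  m20: 0-0100,01-100,010-00
  m23: -10111,01--11
  m25: 011--1 ←essential
  m26: -11010,01101-
  m27: 01--11,011--1,01101-
  m28: 01-100,01110-
  m29: 0-1101,011--1,01110-
  m31: 01--11,011--1
  m32: 100000 ←essential
  m37: 100101 ←essential
  m42: 1-1010,101-10
  m46: -01110,101-10
  m55: -10111 ←essential
  m58: -11010,1-1010
Essential: -01110, -10111, 0-0100, 0-1101, 0000-1, 001000, 010-00, 011--1, 100000, 100101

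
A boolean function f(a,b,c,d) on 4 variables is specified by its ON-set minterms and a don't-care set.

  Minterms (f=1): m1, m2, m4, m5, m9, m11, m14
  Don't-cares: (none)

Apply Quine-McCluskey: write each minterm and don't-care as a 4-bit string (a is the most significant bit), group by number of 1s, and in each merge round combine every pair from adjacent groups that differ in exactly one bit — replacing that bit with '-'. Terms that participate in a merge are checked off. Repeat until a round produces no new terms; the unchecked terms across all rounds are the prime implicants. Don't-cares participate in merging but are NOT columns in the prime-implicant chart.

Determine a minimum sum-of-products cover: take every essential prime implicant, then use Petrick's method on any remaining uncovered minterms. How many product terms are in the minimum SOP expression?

5

Round 0: 0001✓ 0010 0100✓ 0101✓ 1001✓ 1011✓ 1110
Round 1: -001 0-01 010- 10-1
PIs = {-001, 0-01, 0010, 010-, 10-1, 1110}
Coverage chart:
  m1: -001,0-01
  m2: 0010 ←essential
  m4: 010- ←essential
  m5: 0-01,010-
  m9: -001,10-1
  m11: 10-1 ←essential
  m14: 1110 ←essential
Essential: 0010, 010-, 10-1, 1110
Petrick residual → -001
Min cover (5 terms): b'c'd + a'b'cd' + a'bc' + ab'd + abcd'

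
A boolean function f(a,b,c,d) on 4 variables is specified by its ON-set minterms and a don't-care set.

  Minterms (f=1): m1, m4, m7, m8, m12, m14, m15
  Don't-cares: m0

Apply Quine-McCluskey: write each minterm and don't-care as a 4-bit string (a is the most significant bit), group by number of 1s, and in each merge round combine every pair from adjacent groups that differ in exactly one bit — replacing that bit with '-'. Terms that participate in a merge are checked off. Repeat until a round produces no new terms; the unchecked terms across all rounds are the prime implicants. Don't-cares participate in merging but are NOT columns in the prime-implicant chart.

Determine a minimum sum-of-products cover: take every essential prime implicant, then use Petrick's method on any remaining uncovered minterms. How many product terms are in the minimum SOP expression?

4

[col 0] 0000*, 0001*, 0100*, 0111*, 1000*, 1100*, 1110*, 1111*
[col 1] -000*, -100*, -111, 0-00*, 000-, 1-00*, 11-0, 111-
[col 2] --00
Prime implicants: --00, -111, 000-, 11-0, 111-
PI chart (minterm → PIs covering it):
  1 | 000-  (sole → essential)
  4 | --00  (sole → essential)
  7 | -111  (sole → essential)
  8 | --00  (sole → essential)
  12 | --00,11-0
  14 | 11-0,111-
  15 | -111,111-
Essential prime implicants: --00, -111, 000-
Petrick residual → 11-0
Minimum SOP uses 4 PIs: c'd' + bcd + a'b'c' + abd'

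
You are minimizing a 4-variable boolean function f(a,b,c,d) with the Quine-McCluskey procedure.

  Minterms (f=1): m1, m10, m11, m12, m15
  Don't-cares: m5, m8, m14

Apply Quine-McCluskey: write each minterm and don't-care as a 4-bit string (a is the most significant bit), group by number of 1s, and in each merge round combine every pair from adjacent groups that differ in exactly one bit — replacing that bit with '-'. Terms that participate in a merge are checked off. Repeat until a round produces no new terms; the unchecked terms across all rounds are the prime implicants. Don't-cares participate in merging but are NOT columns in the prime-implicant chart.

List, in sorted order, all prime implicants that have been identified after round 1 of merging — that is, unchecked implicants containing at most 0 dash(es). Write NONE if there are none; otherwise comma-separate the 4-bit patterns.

NONE

Round 0: 0001✓ 0101✓ 1000✓ 1010✓ 1011✓ 1100✓ 1110✓ 1111✓
Round 1: 0-01 1-00✓ 1-10✓ 1-11✓ 10-0✓ 101-✓ 11-0✓ 111-✓
Round 2: 1--0 1-1-
PIs = {0-01, 1--0, 1-1-}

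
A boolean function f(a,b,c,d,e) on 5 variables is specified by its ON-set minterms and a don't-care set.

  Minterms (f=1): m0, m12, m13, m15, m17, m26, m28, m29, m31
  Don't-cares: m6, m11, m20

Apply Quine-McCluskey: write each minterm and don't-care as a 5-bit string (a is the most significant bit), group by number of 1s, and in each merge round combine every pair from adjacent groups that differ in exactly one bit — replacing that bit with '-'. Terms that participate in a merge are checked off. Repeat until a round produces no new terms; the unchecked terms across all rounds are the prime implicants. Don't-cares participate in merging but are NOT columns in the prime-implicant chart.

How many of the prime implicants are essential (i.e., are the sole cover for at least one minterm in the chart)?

5

Round 0: 00000 00110 01011✓ 01100✓ 01101✓ 01111✓ 10001 10100✓ 11010 11100✓ 11101✓ 11111✓
Round 1: -1100✓ -1101✓ -1111✓ 01-11 011-1✓ 0110-✓ 1-100 111-1✓ 1110-✓
Round 2: -11-1 -110-
PIs = {-11-1, -110-, 00000, 00110, 01-11, 1-100, 10001, 11010}
Coverage chart:
  m0: 00000 ←essential
  m12: -110- ←essential
  m13: -11-1,-110-
  m15: -11-1,01-11
  m17: 10001 ←essential
  m26: 11010 ←essential
  m28: -110-,1-100
  m29: -11-1,-110-
  m31: -11-1 ←essential
Essential: -11-1, -110-, 00000, 10001, 11010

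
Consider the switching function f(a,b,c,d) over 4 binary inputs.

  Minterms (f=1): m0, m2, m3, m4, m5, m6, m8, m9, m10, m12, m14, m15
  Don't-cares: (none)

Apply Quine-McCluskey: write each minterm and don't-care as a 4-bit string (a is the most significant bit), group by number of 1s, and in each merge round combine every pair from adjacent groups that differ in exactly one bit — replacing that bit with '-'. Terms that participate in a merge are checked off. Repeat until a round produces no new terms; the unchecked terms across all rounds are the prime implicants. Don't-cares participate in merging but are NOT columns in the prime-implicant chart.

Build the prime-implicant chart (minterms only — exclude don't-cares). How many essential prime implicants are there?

Round 0: 0000✓ 0010✓ 0011✓ 0100✓ 0101✓ 0110✓ 1000✓ 1001✓ 1010✓ 1100✓ 1110✓ 1111✓
Round 1: -000✓ -010✓ -100✓ -110✓ 0-00✓ 0-10✓ 00-0✓ 001- 01-0✓ 010- 1-00✓ 1-10✓ 10-0✓ 100- 11-0✓ 111-
Round 2: --00✓ --10✓ -0-0✓ -1-0✓ 0--0✓ 1--0✓
Round 3: ---0
PIs = {---0, 001-, 010-, 100-, 111-}
Coverage chart:
  m0: ---0 ←essential
  m2: ---0,001-
  m3: 001- ←essential
  m4: ---0,010-
  m5: 010- ←essential
  m6: ---0 ←essential
  m8: ---0,100-
  m9: 100- ←essential
  m10: ---0 ←essential
  m12: ---0 ←essential
  m14: ---0,111-
  m15: 111- ←essential
Essential: ---0, 001-, 010-, 100-, 111-

5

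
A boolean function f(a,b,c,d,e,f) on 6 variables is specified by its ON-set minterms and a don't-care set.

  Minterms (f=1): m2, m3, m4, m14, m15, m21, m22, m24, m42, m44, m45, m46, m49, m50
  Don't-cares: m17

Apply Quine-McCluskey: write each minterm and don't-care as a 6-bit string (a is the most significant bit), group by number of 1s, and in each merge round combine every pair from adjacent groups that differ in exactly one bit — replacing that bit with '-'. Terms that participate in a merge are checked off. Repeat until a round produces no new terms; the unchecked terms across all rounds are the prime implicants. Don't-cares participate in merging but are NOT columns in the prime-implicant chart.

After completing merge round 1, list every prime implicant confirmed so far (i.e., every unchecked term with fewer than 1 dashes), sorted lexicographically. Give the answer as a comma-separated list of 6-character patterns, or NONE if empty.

Round 0: 000010✓ 000011✓ 000100 001110✓ 001111✓ 010001✓ 010101✓ 010110 011000 101010✓ 101100✓ 101101✓ 101110✓ 110001✓ 110010
Round 1: -01110 -10001 00001- 00111- 010-01 101-10 1011-0 10110-
PIs = {-01110, -10001, 00001-, 000100, 00111-, 010-01, 010110, 011000, 101-10, 1011-0, 10110-, 110010}

000100, 010110, 011000, 110010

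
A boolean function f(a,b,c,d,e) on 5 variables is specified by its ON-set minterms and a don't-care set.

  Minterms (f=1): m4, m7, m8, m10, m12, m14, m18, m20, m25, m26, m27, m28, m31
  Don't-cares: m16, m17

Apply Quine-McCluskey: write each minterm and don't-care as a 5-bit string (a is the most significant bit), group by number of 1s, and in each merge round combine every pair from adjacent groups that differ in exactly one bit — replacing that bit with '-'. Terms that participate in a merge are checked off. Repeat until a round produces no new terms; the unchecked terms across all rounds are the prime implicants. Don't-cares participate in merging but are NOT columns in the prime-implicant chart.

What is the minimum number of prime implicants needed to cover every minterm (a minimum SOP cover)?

[col 0] 00100*, 00111, 01000*, 01010*, 01100*, 01110*, 10000*, 10001*, 10010*, 10100*, 11001*, 11010*, 11011*, 11100*, 11111*
[col 1] -0100*, -1010, -1100*, 0-100*, 01-00*, 01-10*, 010-0*, 011-0*, 1-001, 1-010, 1-100*, 10-00, 100-0, 1000-, 11-11, 110-1, 1101-
[col 2] --100, 01--0
Prime implicants: --100, -1010, 00111, 01--0, 1-001, 1-010, 10-00, 100-0, 1000-, 11-11, 110-1, 1101-
PI chart (minterm → PIs covering it):
  4 | --100  (sole → essential)
  7 | 00111  (sole → essential)
  8 | 01--0  (sole → essential)
  10 | -1010,01--0
  12 | --100,01--0
  14 | 01--0  (sole → essential)
  18 | 1-010,100-0
  20 | --100,10-00
  25 | 1-001,110-1
  26 | -1010,1-010,1101-
  27 | 11-11,110-1,1101-
  28 | --100  (sole → essential)
  31 | 11-11  (sole → essential)
Essential prime implicants: --100, 00111, 01--0, 11-11
Petrick residual → 1-001, 1-010
Minimum SOP uses 6 PIs: cd'e' + a'b'cde + a'be' + ac'd'e + ac'de' + abde

6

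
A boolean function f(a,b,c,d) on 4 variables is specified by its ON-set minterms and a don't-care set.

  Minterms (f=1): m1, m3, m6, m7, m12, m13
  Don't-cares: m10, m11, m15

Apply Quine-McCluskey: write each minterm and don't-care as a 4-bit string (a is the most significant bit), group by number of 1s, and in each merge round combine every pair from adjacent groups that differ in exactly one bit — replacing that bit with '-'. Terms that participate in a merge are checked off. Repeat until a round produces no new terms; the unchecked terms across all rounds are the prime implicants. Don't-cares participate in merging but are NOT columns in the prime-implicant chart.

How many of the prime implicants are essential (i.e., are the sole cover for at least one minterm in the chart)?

3

size-2^0 implicants → 0001(✓)  0011(✓)  0110(✓)  0111(✓)  1010(✓)  1011(✓)  1100(✓)  1101(✓)  1111(✓)
size-2^1 implicants → -011(✓)  -111(✓)  0-11(✓)  00-1  011-  1-11(✓)  101-  11-1  110-
size-2^2 implicants → --11
Unchecked terms (primes): --11, 00-1, 011-, 101-, 11-1, 110-
Minterm coverage:
  m1 ⊆ 00-1 [E]
  m3 ⊆ --11,00-1
  m6 ⊆ 011- [E]
  m7 ⊆ --11,011-
  m12 ⊆ 110- [E]
  m13 ⊆ 11-1,110-
E = {00-1, 011-, 110-}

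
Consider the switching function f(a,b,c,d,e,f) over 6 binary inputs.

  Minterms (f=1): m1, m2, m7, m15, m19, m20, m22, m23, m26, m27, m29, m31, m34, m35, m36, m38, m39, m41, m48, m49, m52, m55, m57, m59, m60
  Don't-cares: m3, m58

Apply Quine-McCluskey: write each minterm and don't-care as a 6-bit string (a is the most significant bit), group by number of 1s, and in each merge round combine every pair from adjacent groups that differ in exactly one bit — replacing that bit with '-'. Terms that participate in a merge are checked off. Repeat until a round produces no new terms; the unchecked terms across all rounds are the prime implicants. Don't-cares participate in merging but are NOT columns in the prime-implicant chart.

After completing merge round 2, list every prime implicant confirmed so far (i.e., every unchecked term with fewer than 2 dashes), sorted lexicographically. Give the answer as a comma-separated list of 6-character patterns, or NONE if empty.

size-2^0 implicants → 000001(✓)  000010(✓)  000011(✓)  000111(✓)  001111(✓)  010011(✓)  010100(✓)  010110(✓)  010111(✓)  011010(✓)  011011(✓)  011101(✓)  011111(✓)  100010(✓)  100011(✓)  100100(✓)  100110(✓)  100111(✓)  101001(✓)  110000(✓)  110001(✓)  110100(✓)  110111(✓)  111001(✓)  111010(✓)  111011(✓)  111100(✓)
size-2^1 implicants → -00010(✓)  -00011(✓)  -00111(✓)  -10100  -10111(✓)  -11010(✓)  -11011(✓)  0-0011(✓)  0-0111(✓)  0-1111(✓)  00-111(✓)  000-11(✓)  0000-1  00001-(✓)  01-011(✓)  01-111(✓)  010-11(✓)  0101-0  01011-  011-11(✓)  01101-(✓)  0111-1  1-0100  1-0111(✓)  1-1001  100-10(✓)  100-11(✓)  10001-(✓)  1001-0  10011-(✓)  11-001  11-100  110-00  11000-  1110-1  11101-(✓)
size-2^2 implicants → --0111  -00-11  -0001-  -1101-  0--111  0-0-11  01--11  100-1-
Unchecked terms (primes): --0111, -00-11, -0001-, -10100, -1101-, 0--111, 0-0-11, 0000-1, 01--11, 0101-0, 01011-, 0111-1, 1-0100, 1-1001, 100-1-, 1001-0, 11-001, 11-100, 110-00, 11000-, 1110-1

-10100, 0000-1, 0101-0, 01011-, 0111-1, 1-0100, 1-1001, 1001-0, 11-001, 11-100, 110-00, 11000-, 1110-1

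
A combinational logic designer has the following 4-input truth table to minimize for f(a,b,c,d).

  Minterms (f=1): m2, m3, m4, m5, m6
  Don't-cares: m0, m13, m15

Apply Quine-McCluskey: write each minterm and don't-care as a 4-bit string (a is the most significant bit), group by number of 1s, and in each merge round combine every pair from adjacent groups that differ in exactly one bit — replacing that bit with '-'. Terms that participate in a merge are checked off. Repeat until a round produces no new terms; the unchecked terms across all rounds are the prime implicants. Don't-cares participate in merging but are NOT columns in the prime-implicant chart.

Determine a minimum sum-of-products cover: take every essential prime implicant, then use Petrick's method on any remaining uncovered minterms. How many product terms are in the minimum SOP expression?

[col 0] 0000*, 0010*, 0011*, 0100*, 0101*, 0110*, 1101*, 1111*
[col 1] -101, 0-00*, 0-10*, 00-0*, 001-, 01-0*, 010-, 11-1
[col 2] 0--0
Prime implicants: -101, 0--0, 001-, 010-, 11-1
PI chart (minterm → PIs covering it):
  2 | 0--0,001-
  3 | 001-  (sole → essential)
  4 | 0--0,010-
  5 | -101,010-
  6 | 0--0  (sole → essential)
Essential prime implicants: 0--0, 001-
Petrick residual → -101
Minimum SOP uses 3 PIs: bc'd + a'd' + a'b'c

3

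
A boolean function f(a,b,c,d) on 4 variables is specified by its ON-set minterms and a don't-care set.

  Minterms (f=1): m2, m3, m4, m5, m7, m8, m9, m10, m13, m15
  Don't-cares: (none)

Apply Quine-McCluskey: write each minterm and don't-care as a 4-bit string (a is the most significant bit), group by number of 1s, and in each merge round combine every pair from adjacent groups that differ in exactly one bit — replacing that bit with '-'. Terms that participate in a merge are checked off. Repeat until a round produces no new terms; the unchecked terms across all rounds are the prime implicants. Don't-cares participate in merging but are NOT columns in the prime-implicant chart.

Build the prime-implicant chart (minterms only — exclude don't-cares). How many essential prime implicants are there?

Round 0: 0010✓ 0011✓ 0100✓ 0101✓ 0111✓ 1000✓ 1001✓ 1010✓ 1101✓ 1111✓
Round 1: -010 -101✓ -111✓ 0-11 001- 01-1✓ 010- 1-01 10-0 100- 11-1✓
Round 2: -1-1
PIs = {-010, -1-1, 0-11, 001-, 010-, 1-01, 10-0, 100-}
Coverage chart:
  m2: -010,001-
  m3: 0-11,001-
  m4: 010- ←essential
  m5: -1-1,010-
  m7: -1-1,0-11
  m8: 10-0,100-
  m9: 1-01,100-
  m10: -010,10-0
  m13: -1-1,1-01
  m15: -1-1 ←essential
Essential: -1-1, 010-

2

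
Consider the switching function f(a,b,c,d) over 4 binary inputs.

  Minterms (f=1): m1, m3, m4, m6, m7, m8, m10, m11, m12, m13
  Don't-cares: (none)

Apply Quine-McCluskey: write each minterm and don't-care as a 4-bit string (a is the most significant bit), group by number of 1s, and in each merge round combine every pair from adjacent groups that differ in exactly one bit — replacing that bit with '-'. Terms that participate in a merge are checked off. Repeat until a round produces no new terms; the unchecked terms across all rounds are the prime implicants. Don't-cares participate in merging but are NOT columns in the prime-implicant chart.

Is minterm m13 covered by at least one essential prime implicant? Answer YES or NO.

YES

size-2^0 implicants → 0001(✓)  0011(✓)  0100(✓)  0110(✓)  0111(✓)  1000(✓)  1010(✓)  1011(✓)  1100(✓)  1101(✓)
size-2^1 implicants → -011  -100  0-11  00-1  01-0  011-  1-00  10-0  101-  110-
Unchecked terms (primes): -011, -100, 0-11, 00-1, 01-0, 011-, 1-00, 10-0, 101-, 110-
Minterm coverage:
  m1 ⊆ 00-1 [E]
  m3 ⊆ -011,0-11,00-1
  m4 ⊆ -100,01-0
  m6 ⊆ 01-0,011-
  m7 ⊆ 0-11,011-
  m8 ⊆ 1-00,10-0
  m10 ⊆ 10-0,101-
  m11 ⊆ -011,101-
  m12 ⊆ -100,1-00,110-
  m13 ⊆ 110- [E]
E = {00-1, 110-}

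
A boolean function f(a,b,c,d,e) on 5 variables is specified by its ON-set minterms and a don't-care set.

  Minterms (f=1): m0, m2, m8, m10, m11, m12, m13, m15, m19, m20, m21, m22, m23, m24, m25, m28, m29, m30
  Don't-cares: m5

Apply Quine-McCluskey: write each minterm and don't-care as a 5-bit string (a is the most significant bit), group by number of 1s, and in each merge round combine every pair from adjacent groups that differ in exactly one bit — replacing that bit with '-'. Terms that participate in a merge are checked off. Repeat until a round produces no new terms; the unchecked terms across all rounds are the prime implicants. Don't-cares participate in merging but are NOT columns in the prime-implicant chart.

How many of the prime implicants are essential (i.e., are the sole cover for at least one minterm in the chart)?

4

Round 0: 00000✓ 00010✓ 00101✓ 01000✓ 01010✓ 01011✓ 01100✓ 01101✓ 01111✓ 10011✓ 10100✓ 10101✓ 10110✓ 10111✓ 11000✓ 11001✓ 11100✓ 11101✓ 11110✓
Round 1: -0101✓ -1000✓ -1100✓ -1101✓ 0-000✓ 0-010✓ 0-101✓ 000-0✓ 01-00✓ 01-11 010-0✓ 0101- 011-1 0110-✓ 1-100✓ 1-101✓ 1-110✓ 10-11 101-0✓ 101-1✓ 1010-✓ 1011-✓ 11-00✓ 11-01✓ 1100-✓ 111-0✓ 1110-✓
Round 2: --101 -1-00 -110- 0-0-0 1-1-0 1-10- 101-- 11-0-
PIs = {--101, -1-00, -110-, 0-0-0, 01-11, 0101-, 011-1, 1-1-0, 1-10-, 10-11, 101--, 11-0-}
Coverage chart:
  m0: 0-0-0 ←essential
  m2: 0-0-0 ←essential
  m8: -1-00,0-0-0
  m10: 0-0-0,0101-
  m11: 01-11,0101-
  m12: -1-00,-110-
  m13: --101,-110-,011-1
  m15: 01-11,011-1
  m19: 10-11 ←essential
  m20: 1-1-0,1-10-,101--
  m21: --101,1-10-,101--
  m22: 1-1-0,101--
  m23: 10-11,101--
  m24: -1-00,11-0-
  m25: 11-0- ←essential
  m28: -1-00,-110-,1-1-0,1-10-,11-0-
  m29: --101,-110-,1-10-,11-0-
  m30: 1-1-0 ←essential
Essential: 0-0-0, 1-1-0, 10-11, 11-0-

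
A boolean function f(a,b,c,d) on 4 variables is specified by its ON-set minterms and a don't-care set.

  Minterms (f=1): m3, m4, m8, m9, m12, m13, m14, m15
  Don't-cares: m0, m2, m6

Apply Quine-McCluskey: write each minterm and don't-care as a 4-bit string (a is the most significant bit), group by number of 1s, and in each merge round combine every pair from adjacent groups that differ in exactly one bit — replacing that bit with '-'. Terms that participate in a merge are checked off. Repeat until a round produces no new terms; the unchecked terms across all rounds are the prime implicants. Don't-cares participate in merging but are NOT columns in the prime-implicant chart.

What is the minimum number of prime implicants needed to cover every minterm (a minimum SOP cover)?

size-2^0 implicants → 0000(✓)  0010(✓)  0011(✓)  0100(✓)  0110(✓)  1000(✓)  1001(✓)  1100(✓)  1101(✓)  1110(✓)  1111(✓)
size-2^1 implicants → -000(✓)  -100(✓)  -110(✓)  0-00(✓)  0-10(✓)  00-0(✓)  001-  01-0(✓)  1-00(✓)  1-01(✓)  100-(✓)  11-0(✓)  11-1(✓)  110-(✓)  111-(✓)
size-2^2 implicants → --00  -1-0  0--0  1-0-  11--
Unchecked terms (primes): --00, -1-0, 0--0, 001-, 1-0-, 11--
Minterm coverage:
  m3 ⊆ 001- [E]
  m4 ⊆ --00,-1-0,0--0
  m8 ⊆ --00,1-0-
  m9 ⊆ 1-0- [E]
  m12 ⊆ --00,-1-0,1-0-,11--
  m13 ⊆ 1-0-,11--
  m14 ⊆ -1-0,11--
  m15 ⊆ 11-- [E]
E = {001-, 1-0-, 11--}
Petrick residual → --00
Cover = c'd' + a'b'c + ac' + ab  |cover|=4

4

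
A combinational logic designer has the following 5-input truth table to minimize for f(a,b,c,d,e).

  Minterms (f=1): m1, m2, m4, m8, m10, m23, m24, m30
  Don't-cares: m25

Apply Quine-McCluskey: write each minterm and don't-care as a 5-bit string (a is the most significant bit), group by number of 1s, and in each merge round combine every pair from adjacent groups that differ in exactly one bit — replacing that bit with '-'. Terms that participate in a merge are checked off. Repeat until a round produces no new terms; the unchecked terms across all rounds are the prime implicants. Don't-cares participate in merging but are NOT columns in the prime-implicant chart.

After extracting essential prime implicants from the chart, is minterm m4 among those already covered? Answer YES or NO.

[col 0] 00001, 00010*, 00100, 01000*, 01010*, 10111, 11000*, 11001*, 11110
[col 1] -1000, 0-010, 010-0, 1100-
Prime implicants: -1000, 0-010, 00001, 00100, 010-0, 10111, 1100-, 11110
PI chart (minterm → PIs covering it):
  1 | 00001  (sole → essential)
  2 | 0-010  (sole → essential)
  4 | 00100  (sole → essential)
  8 | -1000,010-0
  10 | 0-010,010-0
  23 | 10111  (sole → essential)
  24 | -1000,1100-
  30 | 11110  (sole → essential)
Essential prime implicants: 0-010, 00001, 00100, 10111, 11110

YES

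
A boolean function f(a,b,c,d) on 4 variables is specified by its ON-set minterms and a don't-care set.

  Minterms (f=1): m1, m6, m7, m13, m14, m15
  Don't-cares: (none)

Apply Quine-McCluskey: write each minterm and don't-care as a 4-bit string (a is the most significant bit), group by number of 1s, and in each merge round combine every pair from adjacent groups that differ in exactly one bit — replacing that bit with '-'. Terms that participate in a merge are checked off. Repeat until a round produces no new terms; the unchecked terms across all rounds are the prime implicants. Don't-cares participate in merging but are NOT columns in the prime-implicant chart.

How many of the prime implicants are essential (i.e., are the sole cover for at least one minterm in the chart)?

3

size-2^0 implicants → 0001  0110(✓)  0111(✓)  1101(✓)  1110(✓)  1111(✓)
size-2^1 implicants → -110(✓)  -111(✓)  011-(✓)  11-1  111-(✓)
size-2^2 implicants → -11-
Unchecked terms (primes): -11-, 0001, 11-1
Minterm coverage:
  m1 ⊆ 0001 [E]
  m6 ⊆ -11- [E]
  m7 ⊆ -11- [E]
  m13 ⊆ 11-1 [E]
  m14 ⊆ -11- [E]
  m15 ⊆ -11-,11-1
E = {-11-, 0001, 11-1}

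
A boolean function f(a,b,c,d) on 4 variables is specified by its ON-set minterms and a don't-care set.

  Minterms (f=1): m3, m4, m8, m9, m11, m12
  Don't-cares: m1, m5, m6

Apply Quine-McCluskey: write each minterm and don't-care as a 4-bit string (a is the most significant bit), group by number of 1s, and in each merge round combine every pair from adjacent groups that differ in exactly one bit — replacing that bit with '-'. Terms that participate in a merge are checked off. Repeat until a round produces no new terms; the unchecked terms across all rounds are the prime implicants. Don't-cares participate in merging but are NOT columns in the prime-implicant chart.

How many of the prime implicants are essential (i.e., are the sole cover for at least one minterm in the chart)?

1

Round 0: 0001✓ 0011✓ 0100✓ 0101✓ 0110✓ 1000✓ 1001✓ 1011✓ 1100✓
Round 1: -001✓ -011✓ -100 0-01 00-1✓ 01-0 010- 1-00 10-1✓ 100-
Round 2: -0-1
PIs = {-0-1, -100, 0-01, 01-0, 010-, 1-00, 100-}
Coverage chart:
  m3: -0-1 ←essential
  m4: -100,01-0,010-
  m8: 1-00,100-
  m9: -0-1,100-
  m11: -0-1 ←essential
  m12: -100,1-00
Essential: -0-1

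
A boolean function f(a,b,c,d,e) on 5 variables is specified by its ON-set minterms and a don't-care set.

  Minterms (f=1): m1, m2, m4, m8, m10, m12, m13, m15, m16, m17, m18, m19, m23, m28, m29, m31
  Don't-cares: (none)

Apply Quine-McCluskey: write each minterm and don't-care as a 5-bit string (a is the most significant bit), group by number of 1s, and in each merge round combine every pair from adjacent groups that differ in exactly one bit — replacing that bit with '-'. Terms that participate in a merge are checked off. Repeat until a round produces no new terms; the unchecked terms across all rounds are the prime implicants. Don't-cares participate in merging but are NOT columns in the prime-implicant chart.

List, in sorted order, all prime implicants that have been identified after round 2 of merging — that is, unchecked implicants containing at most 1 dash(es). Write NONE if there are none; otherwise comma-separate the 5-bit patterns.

Round 0: 00001✓ 00010✓ 00100✓ 01000✓ 01010✓ 01100✓ 01101✓ 01111✓ 10000✓ 10001✓ 10010✓ 10011✓ 10111✓ 11100✓ 11101✓ 11111✓
Round 1: -0001 -0010 -1100✓ -1101✓ -1111✓ 0-010 0-100 01-00 010-0 011-1✓ 0110-✓ 1-111 10-11 100-0✓ 100-1✓ 1000-✓ 1001-✓ 111-1✓ 1110-✓
Round 2: -11-1 -110- 100--
PIs = {-0001, -0010, -11-1, -110-, 0-010, 0-100, 01-00, 010-0, 1-111, 10-11, 100--}

-0001, -0010, 0-010, 0-100, 01-00, 010-0, 1-111, 10-11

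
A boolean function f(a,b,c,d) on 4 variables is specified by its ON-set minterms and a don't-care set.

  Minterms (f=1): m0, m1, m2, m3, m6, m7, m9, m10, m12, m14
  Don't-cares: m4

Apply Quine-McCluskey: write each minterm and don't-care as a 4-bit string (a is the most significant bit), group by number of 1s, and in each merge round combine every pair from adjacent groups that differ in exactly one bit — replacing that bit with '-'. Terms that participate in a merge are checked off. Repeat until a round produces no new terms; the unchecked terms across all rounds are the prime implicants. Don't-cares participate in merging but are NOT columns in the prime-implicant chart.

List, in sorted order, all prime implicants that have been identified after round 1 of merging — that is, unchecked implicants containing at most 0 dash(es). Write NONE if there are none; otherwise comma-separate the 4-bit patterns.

NONE

[col 0] 0000*, 0001*, 0010*, 0011*, 0100*, 0110*, 0111*, 1001*, 1010*, 1100*, 1110*
[col 1] -001, -010*, -100*, -110*, 0-00*, 0-10*, 0-11*, 00-0*, 00-1*, 000-*, 001-*, 01-0*, 011-*, 1-10*, 11-0*
[col 2] --10, -1-0, 0--0, 0-1-, 00--
Prime implicants: --10, -001, -1-0, 0--0, 0-1-, 00--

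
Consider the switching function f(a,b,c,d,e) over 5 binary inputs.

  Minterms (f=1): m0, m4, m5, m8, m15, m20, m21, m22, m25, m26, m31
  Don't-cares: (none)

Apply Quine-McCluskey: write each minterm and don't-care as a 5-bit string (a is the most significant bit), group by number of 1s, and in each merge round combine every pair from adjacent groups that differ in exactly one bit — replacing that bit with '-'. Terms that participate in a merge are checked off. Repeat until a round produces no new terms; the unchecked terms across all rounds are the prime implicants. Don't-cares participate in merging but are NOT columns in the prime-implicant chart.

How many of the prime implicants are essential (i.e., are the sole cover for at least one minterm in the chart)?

Round 0: 00000✓ 00100✓ 00101✓ 01000✓ 01111✓ 10100✓ 10101✓ 10110✓ 11001 11010 11111✓
Round 1: -0100✓ -0101✓ -1111 0-000 00-00 0010-✓ 101-0 1010-✓
Round 2: -010-
PIs = {-010-, -1111, 0-000, 00-00, 101-0, 11001, 11010}
Coverage chart:
  m0: 0-000,00-00
  m4: -010-,00-00
  m5: -010- ←essential
  m8: 0-000 ←essential
  m15: -1111 ←essential
  m20: -010-,101-0
  m21: -010- ←essential
  m22: 101-0 ←essential
  m25: 11001 ←essential
  m26: 11010 ←essential
  m31: -1111 ←essential
Essential: -010-, -1111, 0-000, 101-0, 11001, 11010

6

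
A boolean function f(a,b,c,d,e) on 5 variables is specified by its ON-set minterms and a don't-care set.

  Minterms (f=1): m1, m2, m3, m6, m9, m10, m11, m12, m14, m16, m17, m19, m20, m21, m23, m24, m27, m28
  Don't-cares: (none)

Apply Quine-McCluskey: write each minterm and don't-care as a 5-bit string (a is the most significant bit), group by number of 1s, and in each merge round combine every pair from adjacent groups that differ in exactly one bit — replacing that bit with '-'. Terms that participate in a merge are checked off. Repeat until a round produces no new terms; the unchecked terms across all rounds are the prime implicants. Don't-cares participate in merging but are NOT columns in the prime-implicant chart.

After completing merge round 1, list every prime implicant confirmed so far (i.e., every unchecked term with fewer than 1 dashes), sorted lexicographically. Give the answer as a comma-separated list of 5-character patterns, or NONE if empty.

Round 0: 00001✓ 00010✓ 00011✓ 00110✓ 01001✓ 01010✓ 01011✓ 01100✓ 01110✓ 10000✓ 10001✓ 10011✓ 10100✓ 10101✓ 10111✓ 11000✓ 11011✓ 11100✓
Round 1: -0001✓ -0011✓ -1011✓ -1100 0-001✓ 0-010✓ 0-011✓ 0-110✓ 00-10✓ 000-1✓ 0001-✓ 01-10✓ 010-1✓ 0101-✓ 011-0 1-000✓ 1-011✓ 1-100✓ 10-00✓ 10-01✓ 10-11✓ 100-1✓ 1000-✓ 101-1✓ 1010-✓ 11-00✓
Round 2: --011 -00-1 0--10 0-0-1 0-01- 1--00 10--1 10-0-
PIs = {--011, -00-1, -1100, 0--10, 0-0-1, 0-01-, 011-0, 1--00, 10--1, 10-0-}

NONE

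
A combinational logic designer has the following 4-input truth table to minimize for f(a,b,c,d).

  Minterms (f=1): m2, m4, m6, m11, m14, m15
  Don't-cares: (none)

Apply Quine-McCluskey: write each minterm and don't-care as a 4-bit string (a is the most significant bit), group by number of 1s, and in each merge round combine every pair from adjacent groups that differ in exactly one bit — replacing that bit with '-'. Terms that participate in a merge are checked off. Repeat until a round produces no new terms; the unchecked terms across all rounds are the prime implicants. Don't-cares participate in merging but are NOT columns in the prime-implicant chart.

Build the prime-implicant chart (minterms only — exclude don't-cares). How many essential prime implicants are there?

3

size-2^0 implicants → 0010(✓)  0100(✓)  0110(✓)  1011(✓)  1110(✓)  1111(✓)
size-2^1 implicants → -110  0-10  01-0  1-11  111-
Unchecked terms (primes): -110, 0-10, 01-0, 1-11, 111-
Minterm coverage:
  m2 ⊆ 0-10 [E]
  m4 ⊆ 01-0 [E]
  m6 ⊆ -110,0-10,01-0
  m11 ⊆ 1-11 [E]
  m14 ⊆ -110,111-
  m15 ⊆ 1-11,111-
E = {0-10, 01-0, 1-11}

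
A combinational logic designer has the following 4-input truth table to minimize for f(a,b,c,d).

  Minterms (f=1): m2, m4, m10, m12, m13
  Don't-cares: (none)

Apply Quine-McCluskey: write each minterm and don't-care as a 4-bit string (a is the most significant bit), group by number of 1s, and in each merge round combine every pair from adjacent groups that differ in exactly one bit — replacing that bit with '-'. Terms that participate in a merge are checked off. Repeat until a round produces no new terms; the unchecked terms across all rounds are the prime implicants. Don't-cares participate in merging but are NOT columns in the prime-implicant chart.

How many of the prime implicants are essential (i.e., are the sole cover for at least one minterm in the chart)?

3

[col 0] 0010*, 0100*, 1010*, 1100*, 1101*
[col 1] -010, -100, 110-
Prime implicants: -010, -100, 110-
PI chart (minterm → PIs covering it):
  2 | -010  (sole → essential)
  4 | -100  (sole → essential)
  10 | -010  (sole → essential)
  12 | -100,110-
  13 | 110-  (sole → essential)
Essential prime implicants: -010, -100, 110-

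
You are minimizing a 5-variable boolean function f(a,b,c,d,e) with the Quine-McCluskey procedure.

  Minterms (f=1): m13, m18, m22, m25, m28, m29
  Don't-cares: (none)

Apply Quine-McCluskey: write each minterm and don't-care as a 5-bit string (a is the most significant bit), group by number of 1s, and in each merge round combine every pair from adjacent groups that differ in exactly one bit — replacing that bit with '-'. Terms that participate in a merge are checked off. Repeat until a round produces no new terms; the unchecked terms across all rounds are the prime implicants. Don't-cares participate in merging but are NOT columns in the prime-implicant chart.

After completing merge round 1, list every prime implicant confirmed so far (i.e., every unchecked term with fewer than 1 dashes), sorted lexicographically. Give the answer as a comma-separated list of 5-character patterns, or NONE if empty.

Round 0: 01101✓ 10010✓ 10110✓ 11001✓ 11100✓ 11101✓
Round 1: -1101 10-10 11-01 1110-
PIs = {-1101, 10-10, 11-01, 1110-}

NONE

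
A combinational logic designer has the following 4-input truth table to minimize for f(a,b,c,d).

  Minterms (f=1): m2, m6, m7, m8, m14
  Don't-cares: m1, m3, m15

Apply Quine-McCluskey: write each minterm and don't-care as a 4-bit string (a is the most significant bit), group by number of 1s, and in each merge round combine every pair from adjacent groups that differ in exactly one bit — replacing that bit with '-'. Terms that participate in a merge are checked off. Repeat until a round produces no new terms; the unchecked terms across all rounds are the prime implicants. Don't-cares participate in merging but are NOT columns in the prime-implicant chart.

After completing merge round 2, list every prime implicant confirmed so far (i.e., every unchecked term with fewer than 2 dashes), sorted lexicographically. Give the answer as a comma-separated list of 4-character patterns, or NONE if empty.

00-1, 1000

[col 0] 0001*, 0010*, 0011*, 0110*, 0111*, 1000, 1110*, 1111*
[col 1] -110*, -111*, 0-10*, 0-11*, 00-1, 001-*, 011-*, 111-*
[col 2] -11-, 0-1-
Prime implicants: -11-, 0-1-, 00-1, 1000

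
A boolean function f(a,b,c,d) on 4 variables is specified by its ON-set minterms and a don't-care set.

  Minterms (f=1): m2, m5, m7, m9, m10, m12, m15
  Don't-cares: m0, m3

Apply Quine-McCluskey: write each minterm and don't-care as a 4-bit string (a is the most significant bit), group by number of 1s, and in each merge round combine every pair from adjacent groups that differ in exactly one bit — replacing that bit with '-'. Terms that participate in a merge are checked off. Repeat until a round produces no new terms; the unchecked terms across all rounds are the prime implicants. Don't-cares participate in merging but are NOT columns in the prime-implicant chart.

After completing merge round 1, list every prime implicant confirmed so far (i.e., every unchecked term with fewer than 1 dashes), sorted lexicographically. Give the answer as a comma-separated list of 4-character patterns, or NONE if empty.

Round 0: 0000✓ 0010✓ 0011✓ 0101✓ 0111✓ 1001 1010✓ 1100 1111✓
Round 1: -010 -111 0-11 00-0 001- 01-1
PIs = {-010, -111, 0-11, 00-0, 001-, 01-1, 1001, 1100}

1001, 1100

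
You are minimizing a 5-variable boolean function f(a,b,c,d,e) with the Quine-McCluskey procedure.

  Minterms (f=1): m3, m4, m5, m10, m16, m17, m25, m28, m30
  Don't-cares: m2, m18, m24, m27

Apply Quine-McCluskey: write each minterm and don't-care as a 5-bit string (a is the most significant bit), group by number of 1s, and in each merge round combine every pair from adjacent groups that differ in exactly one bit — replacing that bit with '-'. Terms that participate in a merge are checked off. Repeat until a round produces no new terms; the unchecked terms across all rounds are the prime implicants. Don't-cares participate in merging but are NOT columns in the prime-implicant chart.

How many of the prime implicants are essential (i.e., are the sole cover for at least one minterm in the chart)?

size-2^0 implicants → 00010(✓)  00011(✓)  00100(✓)  00101(✓)  01010(✓)  10000(✓)  10001(✓)  10010(✓)  11000(✓)  11001(✓)  11011(✓)  11100(✓)  11110(✓)
size-2^1 implicants → -0010  0-010  0001-  0010-  1-000(✓)  1-001(✓)  100-0  1000-(✓)  11-00  110-1  1100-(✓)  111-0
size-2^2 implicants → 1-00-
Unchecked terms (primes): -0010, 0-010, 0001-, 0010-, 1-00-, 100-0, 11-00, 110-1, 111-0
Minterm coverage:
  m3 ⊆ 0001- [E]
  m4 ⊆ 0010- [E]
  m5 ⊆ 0010- [E]
  m10 ⊆ 0-010 [E]
  m16 ⊆ 1-00-,100-0
  m17 ⊆ 1-00- [E]
  m25 ⊆ 1-00-,110-1
  m28 ⊆ 11-00,111-0
  m30 ⊆ 111-0 [E]
E = {0-010, 0001-, 0010-, 1-00-, 111-0}

5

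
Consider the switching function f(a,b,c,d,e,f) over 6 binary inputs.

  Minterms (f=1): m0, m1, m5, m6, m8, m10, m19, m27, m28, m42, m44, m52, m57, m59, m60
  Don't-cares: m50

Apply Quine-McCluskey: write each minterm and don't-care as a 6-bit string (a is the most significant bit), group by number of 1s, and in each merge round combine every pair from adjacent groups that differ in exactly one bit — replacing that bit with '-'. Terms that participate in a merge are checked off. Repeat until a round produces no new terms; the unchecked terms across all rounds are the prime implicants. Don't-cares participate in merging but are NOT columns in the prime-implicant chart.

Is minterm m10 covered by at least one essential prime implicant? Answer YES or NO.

[col 0] 000000*, 000001*, 000101*, 000110, 001000*, 001010*, 010011*, 011011*, 011100*, 101010*, 101100*, 110010, 110100*, 111001*, 111011*, 111100*
[col 1] -01010, -11011, -11100, 00-000, 000-01, 00000-, 0010-0, 01-011, 1-1100, 11-100, 1110-1
Prime implicants: -01010, -11011, -11100, 00-000, 000-01, 00000-, 000110, 0010-0, 01-011, 1-1100, 11-100, 110010, 1110-1
PI chart (minterm → PIs covering it):
  0 | 00-000,00000-
  1 | 000-01,00000-
  5 | 000-01  (sole → essential)
  6 | 000110  (sole → essential)
  8 | 00-000,0010-0
  10 | -01010,0010-0
  19 | 01-011  (sole → essential)
  27 | -11011,01-011
  28 | -11100  (sole → essential)
  42 | -01010  (sole → essential)
  44 | 1-1100  (sole → essential)
  52 | 11-100  (sole → essential)
  57 | 1110-1  (sole → essential)
  59 | -11011,1110-1
  60 | -11100,1-1100,11-100
Essential prime implicants: -01010, -11100, 000-01, 000110, 01-011, 1-1100, 11-100, 1110-1

YES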